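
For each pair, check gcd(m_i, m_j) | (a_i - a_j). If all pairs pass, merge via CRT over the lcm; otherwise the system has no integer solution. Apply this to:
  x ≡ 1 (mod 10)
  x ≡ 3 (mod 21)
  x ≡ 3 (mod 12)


Moduli 10, 21, 12 are not pairwise coprime, so CRT works modulo lcm(m_i) when all pairwise compatibility conditions hold.
Pairwise compatibility: gcd(m_i, m_j) must divide a_i - a_j for every pair.
Merge one congruence at a time:
  Start: x ≡ 1 (mod 10).
  Combine with x ≡ 3 (mod 21): gcd(10, 21) = 1; 3 - 1 = 2, which IS divisible by 1, so compatible.
    Write x = 1 + 10·t and substitute into x ≡ 3 (mod 21): 10·t ≡ 3 − 1 = 2 (mod 21).
    The inverse of 10 mod 21 is 19 (since 10·19 = 190 = 9·21 + 1), so t ≡ 19·2 = 38 ≡ 17 (mod 21).
    Then x = 1 + 10·17 = 171, valid modulo lcm(10, 21) = 210: x ≡ 171 (mod 210).
  Combine with x ≡ 3 (mod 12): gcd(210, 12) = 6; 3 - 171 = -168, which IS divisible by 6, so compatible.
    Write x = 171 + 210·t and substitute into x ≡ 3 (mod 12): 210·t ≡ 3 − 171 = -168 (mod 12).
    Divide the congruence (and modulus) by g = 6: 35·t ≡ -28 (mod 2).
    Reduce coefficients mod 2: 1·t ≡ 0 (mod 2).
    So t ≡ 0 (mod 2).
    Then x = 171 + 210·0 = 171, valid modulo lcm(210, 12) = 420: x ≡ 171 (mod 420).
Verify: 171 mod 10 = 1, 171 mod 21 = 3, 171 mod 12 = 3.

x ≡ 171 (mod 420).


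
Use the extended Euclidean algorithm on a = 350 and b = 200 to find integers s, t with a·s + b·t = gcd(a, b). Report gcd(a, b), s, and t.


Euclidean algorithm on (350, 200) — divide until remainder is 0:
  350 = 1 · 200 + 150
  200 = 1 · 150 + 50
  150 = 3 · 50 + 0
gcd(350, 200) = 50.
Track Bezout coefficients alongside the remainders: start with r₀ = 350 = a·1 + b·0 (s = 1, t = 0) and r₁ = 200 = a·0 + b·1 (s = 0, t = 1); each new remainder r_{k+1} = r_{k-1} − q_k·r_k inherits s_{k+1} = s_{k-1} − q_k·s_k, t_{k+1} = t_{k-1} − q_k·t_k, so r_k = a·s_k + b·t_k at every step:
  q = 1: r = 150, s = 1 − 1·0 = 1, t = 0 − 1·1 = -1  (check: 350·1 + 200·(-1) = 150)
  q = 1: r = 50, s = 0 − 1·1 = -1, t = 1 − 1·(-1) = 2  (check: 350·(-1) + 200·2 = 50)
The row with r = 50 (the gcd) gives the Bezout coefficients s = -1, t = 2.
Result: 350 · (-1) + 200 · (2) = 50.

gcd(350, 200) = 50; s = -1, t = 2 (check: 350·(-1) + 200·2 = 50).


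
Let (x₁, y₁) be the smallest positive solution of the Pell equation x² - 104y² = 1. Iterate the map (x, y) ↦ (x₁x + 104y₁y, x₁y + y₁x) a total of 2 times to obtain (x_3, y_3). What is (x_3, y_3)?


Step 1: Find the fundamental solution (x₁, y₁) of x² - 104y² = 1.
  Expand √104 as a continued fraction. a₀ = ⌊√104⌋ = 10; iterate m_{k+1} = d_k·a_k − m_k, d_{k+1} = (104 − m_{k+1}²)/d_k, a_{k+1} = ⌊(a₀ + m_{k+1})/d_{k+1}⌋ (starting m₀ = 0, d₀ = 1), with convergents p_k = a_k·p_{k-1} + p_{k-2}, q_k = a_k·q_{k-1} + q_{k-2} (p₋₁ = 1, q₋₁ = 0):
  k = 0: a₀ = 10; p₀/q₀ = 10/1; p₀² − 104·q₀² = 100 − 104 = -4.
  k = 1: m = 10, d = 4, a = ⌊(10 + 10)/4⌋ = 5; p/q = (5·10 + 1)/(5·1 + 0) = 51/5; p² − 104·q² = 2601 − 2600 = 1.
  The first convergent with p² − 104·q² = 1 gives the fundamental solution (x₁, y₁) = (51, 5).
Step 2: Apply the recurrence (x_{n+1}, y_{n+1}) = (x₁x_n + 104y₁y_n, x₁y_n + y₁x_n) repeatedly.
  From (x_1, y_1) = (51, 5): x_2 = 51·51 + 104·5·5 = 5201; y_2 = 51·5 + 5·51 = 510.
  From (x_2, y_2) = (5201, 510): x_3 = 51·5201 + 104·5·510 = 530451; y_3 = 51·510 + 5·5201 = 52015.
Step 3: Verify x_3² - 104·y_3² = 281378263401 - 281378263400 = 1 (should be 1). ✓

(x_1, y_1) = (51, 5); (x_3, y_3) = (530451, 52015).


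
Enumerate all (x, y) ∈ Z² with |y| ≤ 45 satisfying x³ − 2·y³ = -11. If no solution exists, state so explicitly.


The equation is x³ - 2y³ = -11. For fixed y, x³ = 2·y³ − 11, so a solution requires the RHS to be a perfect cube.
Strategy: iterate y from -45 to 45, compute RHS = 2·y³ − 11, and check whether it is a (positive or negative) perfect cube.
Check small values of y:
  y = 0: RHS = -11 is not a perfect cube.
  y = 1: RHS = -9 is not a perfect cube.
  y = -1: RHS = -13 is not a perfect cube.
  y = 2: RHS = 5 is not a perfect cube.
  y = -2: RHS = -27 = (-3)³ ⇒ x = -3 works.
  y = 3: RHS = 43 is not a perfect cube.
  y = -3: RHS = -65 is not a perfect cube.
Continuing the search up to |y| = 45 finds no further solutions beyond those listed.
Collected solutions: (-3, -2).

Solutions (with |y| ≤ 45): (-3, -2).


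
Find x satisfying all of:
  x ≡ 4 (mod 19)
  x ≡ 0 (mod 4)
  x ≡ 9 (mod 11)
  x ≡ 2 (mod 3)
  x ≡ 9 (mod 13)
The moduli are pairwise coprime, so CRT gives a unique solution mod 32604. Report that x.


Product of moduli M = 19 · 4 · 11 · 3 · 13 = 32604.
Merge one congruence at a time:
  Start: x ≡ 4 (mod 19).
  Combine with x ≡ 0 (mod 4); new modulus lcm = 76.
    Write x = 4 + 19·t and substitute into x ≡ 0 (mod 4): 19·t ≡ 0 − 4 = -4 (mod 4).
    Reduce coefficients mod 4: 3·t ≡ 0 (mod 4).
    The inverse of 3 mod 4 is 3 (since 3·3 = 9 = 2·4 + 1), so t ≡ 3·0 = 0 ≡ 0 (mod 4).
    Then x = 4 + 19·0 = 4, valid modulo lcm(19, 4) = 76: x ≡ 4 (mod 76).
  Combine with x ≡ 9 (mod 11); new modulus lcm = 836.
    Write x = 4 + 76·t and substitute into x ≡ 9 (mod 11): 76·t ≡ 9 − 4 = 5 (mod 11).
    Reduce coefficients mod 11: 10·t ≡ 5 (mod 11).
    The inverse of 10 mod 11 is 10 (since 10·10 = 100 = 9·11 + 1), so t ≡ 10·5 = 50 ≡ 6 (mod 11).
    Then x = 4 + 76·6 = 460, valid modulo lcm(76, 11) = 836: x ≡ 460 (mod 836).
  Combine with x ≡ 2 (mod 3); new modulus lcm = 2508.
    Write x = 460 + 836·t and substitute into x ≡ 2 (mod 3): 836·t ≡ 2 − 460 = -458 (mod 3).
    Reduce coefficients mod 3: 2·t ≡ 1 (mod 3).
    The inverse of 2 mod 3 is 2 (since 2·2 = 4 = 1·3 + 1), so t ≡ 2·1 = 2 ≡ 2 (mod 3).
    Then x = 460 + 836·2 = 2132, valid modulo lcm(836, 3) = 2508: x ≡ 2132 (mod 2508).
  Combine with x ≡ 9 (mod 13); new modulus lcm = 32604.
    Write x = 2132 + 2508·t and substitute into x ≡ 9 (mod 13): 2508·t ≡ 9 − 2132 = -2123 (mod 13).
    Reduce coefficients mod 13: 12·t ≡ 9 (mod 13).
    The inverse of 12 mod 13 is 12 (since 12·12 = 144 = 11·13 + 1), so t ≡ 12·9 = 108 ≡ 4 (mod 13).
    Then x = 2132 + 2508·4 = 12164, valid modulo lcm(2508, 13) = 32604: x ≡ 12164 (mod 32604).
Verify against each original: 12164 mod 19 = 4, 12164 mod 4 = 0, 12164 mod 11 = 9, 12164 mod 3 = 2, 12164 mod 13 = 9.

x ≡ 12164 (mod 32604).


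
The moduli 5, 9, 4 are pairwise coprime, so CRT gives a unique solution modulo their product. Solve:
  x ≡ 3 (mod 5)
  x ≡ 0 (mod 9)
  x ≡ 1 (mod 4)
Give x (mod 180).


Moduli 5, 9, 4 are pairwise coprime; by CRT there is a unique solution modulo M = 5 · 9 · 4 = 180.
Solve pairwise, accumulating the modulus:
  Start with x ≡ 3 (mod 5).
  Combine with x ≡ 0 (mod 9): since gcd(5, 9) = 1, we get a unique residue mod 45.
    Write x = 3 + 5·t and substitute into x ≡ 0 (mod 9): 5·t ≡ 0 − 3 = -3 (mod 9).
    Reduce coefficients mod 9: 5·t ≡ 6 (mod 9).
    The inverse of 5 mod 9 is 2 (since 5·2 = 10 = 1·9 + 1), so t ≡ 2·6 = 12 ≡ 3 (mod 9).
    Then x = 3 + 5·3 = 18, valid modulo lcm(5, 9) = 45: x ≡ 18 (mod 45).
  Combine with x ≡ 1 (mod 4): since gcd(45, 4) = 1, we get a unique residue mod 180.
    Write x = 18 + 45·t and substitute into x ≡ 1 (mod 4): 45·t ≡ 1 − 18 = -17 (mod 4).
    Reduce coefficients mod 4: 1·t ≡ 3 (mod 4).
    So t ≡ 3 (mod 4).
    Then x = 18 + 45·3 = 153, valid modulo lcm(45, 4) = 180: x ≡ 153 (mod 180).
Verify: 153 mod 5 = 3 ✓, 153 mod 9 = 0 ✓, 153 mod 4 = 1 ✓.

x ≡ 153 (mod 180).


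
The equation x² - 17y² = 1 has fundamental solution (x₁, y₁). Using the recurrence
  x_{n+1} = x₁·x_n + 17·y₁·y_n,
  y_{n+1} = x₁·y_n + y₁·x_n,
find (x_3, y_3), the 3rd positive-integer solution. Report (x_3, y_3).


Step 1: Find the fundamental solution (x₁, y₁) of x² - 17y² = 1.
  Expand √17 as a continued fraction. a₀ = ⌊√17⌋ = 4; iterate m_{k+1} = d_k·a_k − m_k, d_{k+1} = (17 − m_{k+1}²)/d_k, a_{k+1} = ⌊(a₀ + m_{k+1})/d_{k+1}⌋ (starting m₀ = 0, d₀ = 1), with convergents p_k = a_k·p_{k-1} + p_{k-2}, q_k = a_k·q_{k-1} + q_{k-2} (p₋₁ = 1, q₋₁ = 0):
  k = 0: a₀ = 4; p₀/q₀ = 4/1; p₀² − 17·q₀² = 16 − 17 = -1.
  k = 1: m = 4, d = 1, a = ⌊(4 + 4)/1⌋ = 8; p/q = (8·4 + 1)/(8·1 + 0) = 33/8; p² − 17·q² = 1089 − 1088 = 1.
  The first convergent with p² − 17·q² = 1 gives the fundamental solution (x₁, y₁) = (33, 8).
Step 2: Apply the recurrence (x_{n+1}, y_{n+1}) = (x₁x_n + 17y₁y_n, x₁y_n + y₁x_n) repeatedly.
  From (x_1, y_1) = (33, 8): x_2 = 33·33 + 17·8·8 = 2177; y_2 = 33·8 + 8·33 = 528.
  From (x_2, y_2) = (2177, 528): x_3 = 33·2177 + 17·8·528 = 143649; y_3 = 33·528 + 8·2177 = 34840.
Step 3: Verify x_3² - 17·y_3² = 20635035201 - 20635035200 = 1 (should be 1). ✓

(x_1, y_1) = (33, 8); (x_3, y_3) = (143649, 34840).


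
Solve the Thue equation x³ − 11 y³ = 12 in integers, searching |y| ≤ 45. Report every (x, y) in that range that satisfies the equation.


The equation is x³ - 11y³ = 12. For fixed y, x³ = 11·y³ + 12, so a solution requires the RHS to be a perfect cube.
Strategy: iterate y from -45 to 45, compute RHS = 11·y³ + 12, and check whether it is a (positive or negative) perfect cube.
Check small values of y:
  y = 0: RHS = 12 is not a perfect cube.
  y = 1: RHS = 23 is not a perfect cube.
  y = -1: RHS = 1 = (1)³ ⇒ x = 1 works.
  y = 2: RHS = 100 is not a perfect cube.
  y = -2: RHS = -76 is not a perfect cube.
  y = 3: RHS = 309 is not a perfect cube.
  y = -3: RHS = -285 is not a perfect cube.
Continuing the search up to |y| = 45 finds no further solutions beyond those listed.
Collected solutions: (1, -1).

Solutions (with |y| ≤ 45): (1, -1).


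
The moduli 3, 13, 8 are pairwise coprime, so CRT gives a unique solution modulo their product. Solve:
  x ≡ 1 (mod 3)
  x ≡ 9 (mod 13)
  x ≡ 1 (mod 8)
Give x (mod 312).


Moduli 3, 13, 8 are pairwise coprime; by CRT there is a unique solution modulo M = 3 · 13 · 8 = 312.
Solve pairwise, accumulating the modulus:
  Start with x ≡ 1 (mod 3).
  Combine with x ≡ 9 (mod 13): since gcd(3, 13) = 1, we get a unique residue mod 39.
    Write x = 1 + 3·t and substitute into x ≡ 9 (mod 13): 3·t ≡ 9 − 1 = 8 (mod 13).
    The inverse of 3 mod 13 is 9 (since 3·9 = 27 = 2·13 + 1), so t ≡ 9·8 = 72 ≡ 7 (mod 13).
    Then x = 1 + 3·7 = 22, valid modulo lcm(3, 13) = 39: x ≡ 22 (mod 39).
  Combine with x ≡ 1 (mod 8): since gcd(39, 8) = 1, we get a unique residue mod 312.
    Write x = 22 + 39·t and substitute into x ≡ 1 (mod 8): 39·t ≡ 1 − 22 = -21 (mod 8).
    Reduce coefficients mod 8: 7·t ≡ 3 (mod 8).
    The inverse of 7 mod 8 is 7 (since 7·7 = 49 = 6·8 + 1), so t ≡ 7·3 = 21 ≡ 5 (mod 8).
    Then x = 22 + 39·5 = 217, valid modulo lcm(39, 8) = 312: x ≡ 217 (mod 312).
Verify: 217 mod 3 = 1 ✓, 217 mod 13 = 9 ✓, 217 mod 8 = 1 ✓.

x ≡ 217 (mod 312).


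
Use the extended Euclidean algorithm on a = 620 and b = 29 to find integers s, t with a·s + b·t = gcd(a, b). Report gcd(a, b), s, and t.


Euclidean algorithm on (620, 29) — divide until remainder is 0:
  620 = 21 · 29 + 11
  29 = 2 · 11 + 7
  11 = 1 · 7 + 4
  7 = 1 · 4 + 3
  4 = 1 · 3 + 1
  3 = 3 · 1 + 0
gcd(620, 29) = 1.
Track Bezout coefficients alongside the remainders: start with r₀ = 620 = a·1 + b·0 (s = 1, t = 0) and r₁ = 29 = a·0 + b·1 (s = 0, t = 1); each new remainder r_{k+1} = r_{k-1} − q_k·r_k inherits s_{k+1} = s_{k-1} − q_k·s_k, t_{k+1} = t_{k-1} − q_k·t_k, so r_k = a·s_k + b·t_k at every step:
  q = 21: r = 11, s = 1 − 21·0 = 1, t = 0 − 21·1 = -21  (check: 620·1 + 29·(-21) = 11)
  q = 2: r = 7, s = 0 − 2·1 = -2, t = 1 − 2·(-21) = 43  (check: 620·(-2) + 29·43 = 7)
  q = 1: r = 4, s = 1 − 1·(-2) = 3, t = -21 − 1·43 = -64  (check: 620·3 + 29·(-64) = 4)
  q = 1: r = 3, s = -2 − 1·3 = -5, t = 43 − 1·(-64) = 107  (check: 620·(-5) + 29·107 = 3)
  q = 1: r = 1, s = 3 − 1·(-5) = 8, t = -64 − 1·107 = -171  (check: 620·8 + 29·(-171) = 1)
The row with r = 1 (the gcd) gives the Bezout coefficients s = 8, t = -171.
Result: 620 · (8) + 29 · (-171) = 1.

gcd(620, 29) = 1; s = 8, t = -171 (check: 620·8 + 29·(-171) = 1).


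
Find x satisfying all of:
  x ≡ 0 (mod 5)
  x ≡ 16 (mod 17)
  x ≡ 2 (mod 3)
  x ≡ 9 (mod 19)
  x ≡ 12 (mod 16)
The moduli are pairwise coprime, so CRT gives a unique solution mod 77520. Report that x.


Product of moduli M = 5 · 17 · 3 · 19 · 16 = 77520.
Merge one congruence at a time:
  Start: x ≡ 0 (mod 5).
  Combine with x ≡ 16 (mod 17); new modulus lcm = 85.
    Write x = 0 + 5·t and substitute into x ≡ 16 (mod 17): 5·t ≡ 16 − 0 = 16 (mod 17).
    The inverse of 5 mod 17 is 7 (since 5·7 = 35 = 2·17 + 1), so t ≡ 7·16 = 112 ≡ 10 (mod 17).
    Then x = 0 + 5·10 = 50, valid modulo lcm(5, 17) = 85: x ≡ 50 (mod 85).
  Combine with x ≡ 2 (mod 3); new modulus lcm = 255.
    Write x = 50 + 85·t and substitute into x ≡ 2 (mod 3): 85·t ≡ 2 − 50 = -48 (mod 3).
    Reduce coefficients mod 3: 1·t ≡ 0 (mod 3).
    So t ≡ 0 (mod 3).
    Then x = 50 + 85·0 = 50, valid modulo lcm(85, 3) = 255: x ≡ 50 (mod 255).
  Combine with x ≡ 9 (mod 19); new modulus lcm = 4845.
    Write x = 50 + 255·t and substitute into x ≡ 9 (mod 19): 255·t ≡ 9 − 50 = -41 (mod 19).
    Reduce coefficients mod 19: 8·t ≡ 16 (mod 19).
    The inverse of 8 mod 19 is 12 (since 8·12 = 96 = 5·19 + 1), so t ≡ 12·16 = 192 ≡ 2 (mod 19).
    Then x = 50 + 255·2 = 560, valid modulo lcm(255, 19) = 4845: x ≡ 560 (mod 4845).
  Combine with x ≡ 12 (mod 16); new modulus lcm = 77520.
    Write x = 560 + 4845·t and substitute into x ≡ 12 (mod 16): 4845·t ≡ 12 − 560 = -548 (mod 16).
    Reduce coefficients mod 16: 13·t ≡ 12 (mod 16).
    The inverse of 13 mod 16 is 5 (since 13·5 = 65 = 4·16 + 1), so t ≡ 5·12 = 60 ≡ 12 (mod 16).
    Then x = 560 + 4845·12 = 58700, valid modulo lcm(4845, 16) = 77520: x ≡ 58700 (mod 77520).
Verify against each original: 58700 mod 5 = 0, 58700 mod 17 = 16, 58700 mod 3 = 2, 58700 mod 19 = 9, 58700 mod 16 = 12.

x ≡ 58700 (mod 77520).


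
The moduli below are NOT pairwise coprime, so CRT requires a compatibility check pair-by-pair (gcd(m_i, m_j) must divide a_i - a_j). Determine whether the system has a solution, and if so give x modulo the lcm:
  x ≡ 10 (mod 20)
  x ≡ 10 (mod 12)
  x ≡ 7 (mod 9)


Moduli 20, 12, 9 are not pairwise coprime, so CRT works modulo lcm(m_i) when all pairwise compatibility conditions hold.
Pairwise compatibility: gcd(m_i, m_j) must divide a_i - a_j for every pair.
Merge one congruence at a time:
  Start: x ≡ 10 (mod 20).
  Combine with x ≡ 10 (mod 12): gcd(20, 12) = 4; 10 - 10 = 0, which IS divisible by 4, so compatible.
    Write x = 10 + 20·t and substitute into x ≡ 10 (mod 12): 20·t ≡ 10 − 10 = 0 (mod 12).
    Divide the congruence (and modulus) by g = 4: 5·t ≡ 0 (mod 3).
    Reduce coefficients mod 3: 2·t ≡ 0 (mod 3).
    The inverse of 2 mod 3 is 2 (since 2·2 = 4 = 1·3 + 1), so t ≡ 2·0 = 0 ≡ 0 (mod 3).
    Then x = 10 + 20·0 = 10, valid modulo lcm(20, 12) = 60: x ≡ 10 (mod 60).
  Combine with x ≡ 7 (mod 9): gcd(60, 9) = 3; 7 - 10 = -3, which IS divisible by 3, so compatible.
    Write x = 10 + 60·t and substitute into x ≡ 7 (mod 9): 60·t ≡ 7 − 10 = -3 (mod 9).
    Divide the congruence (and modulus) by g = 3: 20·t ≡ -1 (mod 3).
    Reduce coefficients mod 3: 2·t ≡ 2 (mod 3).
    The inverse of 2 mod 3 is 2 (since 2·2 = 4 = 1·3 + 1), so t ≡ 2·2 = 4 ≡ 1 (mod 3).
    Then x = 10 + 60·1 = 70, valid modulo lcm(60, 9) = 180: x ≡ 70 (mod 180).
Verify: 70 mod 20 = 10, 70 mod 12 = 10, 70 mod 9 = 7.

x ≡ 70 (mod 180).


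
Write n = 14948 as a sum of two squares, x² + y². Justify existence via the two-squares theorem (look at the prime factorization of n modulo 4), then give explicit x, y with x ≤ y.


Step 1: Factor n = 14948 = 2^2 · 37 · 101.
Step 2: Check the mod-4 condition on each prime factor: 2 = 2 (special); 37 ≡ 1 (mod 4), exponent 1; 101 ≡ 1 (mod 4), exponent 1.
All primes ≡ 3 (mod 4) appear to even exponent (or don't appear), so by the two-squares theorem n IS expressible as a sum of two squares.
Step 3: Build a representation. Group n = k² · m with k = 2 and m = 37 · 101 = 3737 (a product of primes ≡ 1 (mod 4)); a representation of m scales to one of n via (k·x)² + (k·y)² = k²(x² + y²). Each prime p ≡ 1 (mod 4) is itself a sum of two squares; find a² by testing p − a² for a perfect square:
  37: 37 − 1² = 36 = 6² ⇒ 37 = 1² + 6².
  101: 101 − 1² = 100 = 10² ⇒ 101 = 1² + 10².
  Combine using the Brahmagupta–Fibonacci identity (a² + b²)(c² + d²) = (ac − bd)² + (ad + bc)² = (ac + bd)² + (ad − bc)²:
  37 · 101 = 3737: from (1² + 6²)(1² + 10²), take (1·1 − 6·10, 1·10 + 6·1) = (1 − 60, 10 + 6) = (-59, 16); dropping signs (only squares matter) gives (59, 16); check 59² + 16² = 3481 + 256 = 3737 ✓.
  Scale by k = 2: (2·59, 2·16) = (118, 32).
Step 4: Order so x ≤ y and verify: 32² + 118² = 1024 + 13924 = 14948 = n. ✓

n = 14948 = 32² + 118² (one valid representation with x ≤ y).


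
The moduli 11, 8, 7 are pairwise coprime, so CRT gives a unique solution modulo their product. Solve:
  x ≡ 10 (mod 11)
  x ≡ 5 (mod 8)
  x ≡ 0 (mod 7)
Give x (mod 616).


Moduli 11, 8, 7 are pairwise coprime; by CRT there is a unique solution modulo M = 11 · 8 · 7 = 616.
Solve pairwise, accumulating the modulus:
  Start with x ≡ 10 (mod 11).
  Combine with x ≡ 5 (mod 8): since gcd(11, 8) = 1, we get a unique residue mod 88.
    Write x = 10 + 11·t and substitute into x ≡ 5 (mod 8): 11·t ≡ 5 − 10 = -5 (mod 8).
    Reduce coefficients mod 8: 3·t ≡ 3 (mod 8).
    The inverse of 3 mod 8 is 3 (since 3·3 = 9 = 1·8 + 1), so t ≡ 3·3 = 9 ≡ 1 (mod 8).
    Then x = 10 + 11·1 = 21, valid modulo lcm(11, 8) = 88: x ≡ 21 (mod 88).
  Combine with x ≡ 0 (mod 7): since gcd(88, 7) = 1, we get a unique residue mod 616.
    Write x = 21 + 88·t and substitute into x ≡ 0 (mod 7): 88·t ≡ 0 − 21 = -21 (mod 7).
    Reduce coefficients mod 7: 4·t ≡ 0 (mod 7).
    The inverse of 4 mod 7 is 2 (since 4·2 = 8 = 1·7 + 1), so t ≡ 2·0 = 0 ≡ 0 (mod 7).
    Then x = 21 + 88·0 = 21, valid modulo lcm(88, 7) = 616: x ≡ 21 (mod 616).
Verify: 21 mod 11 = 10 ✓, 21 mod 8 = 5 ✓, 21 mod 7 = 0 ✓.

x ≡ 21 (mod 616).


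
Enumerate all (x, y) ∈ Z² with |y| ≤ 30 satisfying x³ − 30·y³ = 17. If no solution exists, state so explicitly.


The equation is x³ - 30y³ = 17. For fixed y, x³ = 30·y³ + 17, so a solution requires the RHS to be a perfect cube.
Strategy: iterate y from -30 to 30, compute RHS = 30·y³ + 17, and check whether it is a (positive or negative) perfect cube.
Check small values of y:
  y = 0: RHS = 17 is not a perfect cube.
  y = 1: RHS = 47 is not a perfect cube.
  y = -1: RHS = -13 is not a perfect cube.
  y = 2: RHS = 257 is not a perfect cube.
  y = -2: RHS = -223 is not a perfect cube.
  y = 3: RHS = 827 is not a perfect cube.
  y = -3: RHS = -793 is not a perfect cube.
Continuing the search up to |y| = 30 finds no solutions either.
No (x, y) in the scanned range satisfies the equation.

No integer solutions with |y| ≤ 30.


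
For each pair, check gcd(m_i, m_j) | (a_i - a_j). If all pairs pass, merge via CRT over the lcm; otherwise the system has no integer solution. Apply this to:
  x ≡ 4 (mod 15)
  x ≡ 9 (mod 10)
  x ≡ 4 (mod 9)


Moduli 15, 10, 9 are not pairwise coprime, so CRT works modulo lcm(m_i) when all pairwise compatibility conditions hold.
Pairwise compatibility: gcd(m_i, m_j) must divide a_i - a_j for every pair.
Merge one congruence at a time:
  Start: x ≡ 4 (mod 15).
  Combine with x ≡ 9 (mod 10): gcd(15, 10) = 5; 9 - 4 = 5, which IS divisible by 5, so compatible.
    Write x = 4 + 15·t and substitute into x ≡ 9 (mod 10): 15·t ≡ 9 − 4 = 5 (mod 10).
    Divide the congruence (and modulus) by g = 5: 3·t ≡ 1 (mod 2).
    Reduce coefficients mod 2: 1·t ≡ 1 (mod 2).
    So t ≡ 1 (mod 2).
    Then x = 4 + 15·1 = 19, valid modulo lcm(15, 10) = 30: x ≡ 19 (mod 30).
  Combine with x ≡ 4 (mod 9): gcd(30, 9) = 3; 4 - 19 = -15, which IS divisible by 3, so compatible.
    Write x = 19 + 30·t and substitute into x ≡ 4 (mod 9): 30·t ≡ 4 − 19 = -15 (mod 9).
    Divide the congruence (and modulus) by g = 3: 10·t ≡ -5 (mod 3).
    Reduce coefficients mod 3: 1·t ≡ 1 (mod 3).
    So t ≡ 1 (mod 3).
    Then x = 19 + 30·1 = 49, valid modulo lcm(30, 9) = 90: x ≡ 49 (mod 90).
Verify: 49 mod 15 = 4, 49 mod 10 = 9, 49 mod 9 = 4.

x ≡ 49 (mod 90).


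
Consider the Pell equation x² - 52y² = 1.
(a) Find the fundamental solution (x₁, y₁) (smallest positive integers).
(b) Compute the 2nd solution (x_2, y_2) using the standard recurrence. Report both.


Step 1: Find the fundamental solution (x₁, y₁) of x² - 52y² = 1.
  Expand √52 as a continued fraction. a₀ = ⌊√52⌋ = 7; iterate m_{k+1} = d_k·a_k − m_k, d_{k+1} = (52 − m_{k+1}²)/d_k, a_{k+1} = ⌊(a₀ + m_{k+1})/d_{k+1}⌋ (starting m₀ = 0, d₀ = 1), with convergents p_k = a_k·p_{k-1} + p_{k-2}, q_k = a_k·q_{k-1} + q_{k-2} (p₋₁ = 1, q₋₁ = 0):
  k = 0: a₀ = 7; p₀/q₀ = 7/1; p₀² − 52·q₀² = 49 − 52 = -3.
  k = 1: m = 7, d = 3, a = ⌊(7 + 7)/3⌋ = 4; p/q = (4·7 + 1)/(4·1 + 0) = 29/4; p² − 52·q² = 841 − 832 = 9.
  k = 2: m = 5, d = 9, a = ⌊(7 + 5)/9⌋ = 1; p/q = (1·29 + 7)/(1·4 + 1) = 36/5; p² − 52·q² = 1296 − 1300 = -4.
  k = 3: m = 4, d = 4, a = ⌊(7 + 4)/4⌋ = 2; p/q = (2·36 + 29)/(2·5 + 4) = 101/14; p² − 52·q² = 10201 − 10192 = 9.
  k = 4: m = 4, d = 9, a = ⌊(7 + 4)/9⌋ = 1; p/q = (1·101 + 36)/(1·14 + 5) = 137/19; p² − 52·q² = 18769 − 18772 = -3.
  k = 5: m = 5, d = 3, a = ⌊(7 + 5)/3⌋ = 4; p/q = (4·137 + 101)/(4·19 + 14) = 649/90; p² − 52·q² = 421201 − 421200 = 1.
  The first convergent with p² − 52·q² = 1 gives the fundamental solution (x₁, y₁) = (649, 90).
Step 2: Apply the recurrence (x_{n+1}, y_{n+1}) = (x₁x_n + 52y₁y_n, x₁y_n + y₁x_n) repeatedly.
  From (x_1, y_1) = (649, 90): x_2 = 649·649 + 52·90·90 = 842401; y_2 = 649·90 + 90·649 = 116820.
Step 3: Verify x_2² - 52·y_2² = 709639444801 - 709639444800 = 1 (should be 1). ✓

(x_1, y_1) = (649, 90); (x_2, y_2) = (842401, 116820).


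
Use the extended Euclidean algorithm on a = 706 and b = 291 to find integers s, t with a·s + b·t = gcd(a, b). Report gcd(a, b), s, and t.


Euclidean algorithm on (706, 291) — divide until remainder is 0:
  706 = 2 · 291 + 124
  291 = 2 · 124 + 43
  124 = 2 · 43 + 38
  43 = 1 · 38 + 5
  38 = 7 · 5 + 3
  5 = 1 · 3 + 2
  3 = 1 · 2 + 1
  2 = 2 · 1 + 0
gcd(706, 291) = 1.
Track Bezout coefficients alongside the remainders: start with r₀ = 706 = a·1 + b·0 (s = 1, t = 0) and r₁ = 291 = a·0 + b·1 (s = 0, t = 1); each new remainder r_{k+1} = r_{k-1} − q_k·r_k inherits s_{k+1} = s_{k-1} − q_k·s_k, t_{k+1} = t_{k-1} − q_k·t_k, so r_k = a·s_k + b·t_k at every step:
  q = 2: r = 124, s = 1 − 2·0 = 1, t = 0 − 2·1 = -2  (check: 706·1 + 291·(-2) = 124)
  q = 2: r = 43, s = 0 − 2·1 = -2, t = 1 − 2·(-2) = 5  (check: 706·(-2) + 291·5 = 43)
  q = 2: r = 38, s = 1 − 2·(-2) = 5, t = -2 − 2·5 = -12  (check: 706·5 + 291·(-12) = 38)
  q = 1: r = 5, s = -2 − 1·5 = -7, t = 5 − 1·(-12) = 17  (check: 706·(-7) + 291·17 = 5)
  q = 7: r = 3, s = 5 − 7·(-7) = 54, t = -12 − 7·17 = -131  (check: 706·54 + 291·(-131) = 3)
  q = 1: r = 2, s = -7 − 1·54 = -61, t = 17 − 1·(-131) = 148  (check: 706·(-61) + 291·148 = 2)
  q = 1: r = 1, s = 54 − 1·(-61) = 115, t = -131 − 1·148 = -279  (check: 706·115 + 291·(-279) = 1)
The row with r = 1 (the gcd) gives the Bezout coefficients s = 115, t = -279.
Result: 706 · (115) + 291 · (-279) = 1.

gcd(706, 291) = 1; s = 115, t = -279 (check: 706·115 + 291·(-279) = 1).


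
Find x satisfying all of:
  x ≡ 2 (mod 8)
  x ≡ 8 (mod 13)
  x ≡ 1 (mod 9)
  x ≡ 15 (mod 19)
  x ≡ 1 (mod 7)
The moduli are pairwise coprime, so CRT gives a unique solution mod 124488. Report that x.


Product of moduli M = 8 · 13 · 9 · 19 · 7 = 124488.
Merge one congruence at a time:
  Start: x ≡ 2 (mod 8).
  Combine with x ≡ 8 (mod 13); new modulus lcm = 104.
    Write x = 2 + 8·t and substitute into x ≡ 8 (mod 13): 8·t ≡ 8 − 2 = 6 (mod 13).
    The inverse of 8 mod 13 is 5 (since 8·5 = 40 = 3·13 + 1), so t ≡ 5·6 = 30 ≡ 4 (mod 13).
    Then x = 2 + 8·4 = 34, valid modulo lcm(8, 13) = 104: x ≡ 34 (mod 104).
  Combine with x ≡ 1 (mod 9); new modulus lcm = 936.
    Write x = 34 + 104·t and substitute into x ≡ 1 (mod 9): 104·t ≡ 1 − 34 = -33 (mod 9).
    Reduce coefficients mod 9: 5·t ≡ 3 (mod 9).
    The inverse of 5 mod 9 is 2 (since 5·2 = 10 = 1·9 + 1), so t ≡ 2·3 = 6 ≡ 6 (mod 9).
    Then x = 34 + 104·6 = 658, valid modulo lcm(104, 9) = 936: x ≡ 658 (mod 936).
  Combine with x ≡ 15 (mod 19); new modulus lcm = 17784.
    Write x = 658 + 936·t and substitute into x ≡ 15 (mod 19): 936·t ≡ 15 − 658 = -643 (mod 19).
    Reduce coefficients mod 19: 5·t ≡ 3 (mod 19).
    The inverse of 5 mod 19 is 4 (since 5·4 = 20 = 1·19 + 1), so t ≡ 4·3 = 12 ≡ 12 (mod 19).
    Then x = 658 + 936·12 = 11890, valid modulo lcm(936, 19) = 17784: x ≡ 11890 (mod 17784).
  Combine with x ≡ 1 (mod 7); new modulus lcm = 124488.
    Write x = 11890 + 17784·t and substitute into x ≡ 1 (mod 7): 17784·t ≡ 1 − 11890 = -11889 (mod 7).
    Reduce coefficients mod 7: 4·t ≡ 4 (mod 7).
    The inverse of 4 mod 7 is 2 (since 4·2 = 8 = 1·7 + 1), so t ≡ 2·4 = 8 ≡ 1 (mod 7).
    Then x = 11890 + 17784·1 = 29674, valid modulo lcm(17784, 7) = 124488: x ≡ 29674 (mod 124488).
Verify against each original: 29674 mod 8 = 2, 29674 mod 13 = 8, 29674 mod 9 = 1, 29674 mod 19 = 15, 29674 mod 7 = 1.

x ≡ 29674 (mod 124488).


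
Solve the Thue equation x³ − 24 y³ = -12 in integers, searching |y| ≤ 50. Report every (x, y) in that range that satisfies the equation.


The equation is x³ - 24y³ = -12. For fixed y, x³ = 24·y³ − 12, so a solution requires the RHS to be a perfect cube.
Strategy: iterate y from -50 to 50, compute RHS = 24·y³ − 12, and check whether it is a (positive or negative) perfect cube.
Check small values of y:
  y = 0: RHS = -12 is not a perfect cube.
  y = 1: RHS = 12 is not a perfect cube.
  y = -1: RHS = -36 is not a perfect cube.
  y = 2: RHS = 180 is not a perfect cube.
  y = -2: RHS = -204 is not a perfect cube.
  y = 3: RHS = 636 is not a perfect cube.
  y = -3: RHS = -660 is not a perfect cube.
Continuing the search up to |y| = 50 finds no solutions either.
No (x, y) in the scanned range satisfies the equation.

No integer solutions with |y| ≤ 50.


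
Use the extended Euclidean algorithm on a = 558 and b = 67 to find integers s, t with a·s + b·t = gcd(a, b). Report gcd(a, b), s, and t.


Euclidean algorithm on (558, 67) — divide until remainder is 0:
  558 = 8 · 67 + 22
  67 = 3 · 22 + 1
  22 = 22 · 1 + 0
gcd(558, 67) = 1.
Track Bezout coefficients alongside the remainders: start with r₀ = 558 = a·1 + b·0 (s = 1, t = 0) and r₁ = 67 = a·0 + b·1 (s = 0, t = 1); each new remainder r_{k+1} = r_{k-1} − q_k·r_k inherits s_{k+1} = s_{k-1} − q_k·s_k, t_{k+1} = t_{k-1} − q_k·t_k, so r_k = a·s_k + b·t_k at every step:
  q = 8: r = 22, s = 1 − 8·0 = 1, t = 0 − 8·1 = -8  (check: 558·1 + 67·(-8) = 22)
  q = 3: r = 1, s = 0 − 3·1 = -3, t = 1 − 3·(-8) = 25  (check: 558·(-3) + 67·25 = 1)
The row with r = 1 (the gcd) gives the Bezout coefficients s = -3, t = 25.
Result: 558 · (-3) + 67 · (25) = 1.

gcd(558, 67) = 1; s = -3, t = 25 (check: 558·(-3) + 67·25 = 1).


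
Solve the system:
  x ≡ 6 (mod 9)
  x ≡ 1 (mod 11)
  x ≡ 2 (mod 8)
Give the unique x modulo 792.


Moduli 9, 11, 8 are pairwise coprime; by CRT there is a unique solution modulo M = 9 · 11 · 8 = 792.
Solve pairwise, accumulating the modulus:
  Start with x ≡ 6 (mod 9).
  Combine with x ≡ 1 (mod 11): since gcd(9, 11) = 1, we get a unique residue mod 99.
    Write x = 6 + 9·t and substitute into x ≡ 1 (mod 11): 9·t ≡ 1 − 6 = -5 (mod 11).
    Reduce coefficients mod 11: 9·t ≡ 6 (mod 11).
    The inverse of 9 mod 11 is 5 (since 9·5 = 45 = 4·11 + 1), so t ≡ 5·6 = 30 ≡ 8 (mod 11).
    Then x = 6 + 9·8 = 78, valid modulo lcm(9, 11) = 99: x ≡ 78 (mod 99).
  Combine with x ≡ 2 (mod 8): since gcd(99, 8) = 1, we get a unique residue mod 792.
    Write x = 78 + 99·t and substitute into x ≡ 2 (mod 8): 99·t ≡ 2 − 78 = -76 (mod 8).
    Reduce coefficients mod 8: 3·t ≡ 4 (mod 8).
    The inverse of 3 mod 8 is 3 (since 3·3 = 9 = 1·8 + 1), so t ≡ 3·4 = 12 ≡ 4 (mod 8).
    Then x = 78 + 99·4 = 474, valid modulo lcm(99, 8) = 792: x ≡ 474 (mod 792).
Verify: 474 mod 9 = 6 ✓, 474 mod 11 = 1 ✓, 474 mod 8 = 2 ✓.

x ≡ 474 (mod 792).


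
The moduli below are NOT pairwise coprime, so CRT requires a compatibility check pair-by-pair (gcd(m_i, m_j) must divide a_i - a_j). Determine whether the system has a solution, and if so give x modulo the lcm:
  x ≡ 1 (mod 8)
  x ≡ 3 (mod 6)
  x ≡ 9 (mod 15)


Moduli 8, 6, 15 are not pairwise coprime, so CRT works modulo lcm(m_i) when all pairwise compatibility conditions hold.
Pairwise compatibility: gcd(m_i, m_j) must divide a_i - a_j for every pair.
Merge one congruence at a time:
  Start: x ≡ 1 (mod 8).
  Combine with x ≡ 3 (mod 6): gcd(8, 6) = 2; 3 - 1 = 2, which IS divisible by 2, so compatible.
    Write x = 1 + 8·t and substitute into x ≡ 3 (mod 6): 8·t ≡ 3 − 1 = 2 (mod 6).
    Divide the congruence (and modulus) by g = 2: 4·t ≡ 1 (mod 3).
    Reduce coefficients mod 3: 1·t ≡ 1 (mod 3).
    So t ≡ 1 (mod 3).
    Then x = 1 + 8·1 = 9, valid modulo lcm(8, 6) = 24: x ≡ 9 (mod 24).
  Combine with x ≡ 9 (mod 15): gcd(24, 15) = 3; 9 - 9 = 0, which IS divisible by 3, so compatible.
    Write x = 9 + 24·t and substitute into x ≡ 9 (mod 15): 24·t ≡ 9 − 9 = 0 (mod 15).
    Divide the congruence (and modulus) by g = 3: 8·t ≡ 0 (mod 5).
    Reduce coefficients mod 5: 3·t ≡ 0 (mod 5).
    The inverse of 3 mod 5 is 2 (since 3·2 = 6 = 1·5 + 1), so t ≡ 2·0 = 0 ≡ 0 (mod 5).
    Then x = 9 + 24·0 = 9, valid modulo lcm(24, 15) = 120: x ≡ 9 (mod 120).
Verify: 9 mod 8 = 1, 9 mod 6 = 3, 9 mod 15 = 9.

x ≡ 9 (mod 120).


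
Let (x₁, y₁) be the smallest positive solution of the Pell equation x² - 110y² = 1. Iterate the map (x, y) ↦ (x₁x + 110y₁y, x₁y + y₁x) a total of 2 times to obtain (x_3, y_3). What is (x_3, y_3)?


Step 1: Find the fundamental solution (x₁, y₁) of x² - 110y² = 1.
  Expand √110 as a continued fraction. a₀ = ⌊√110⌋ = 10; iterate m_{k+1} = d_k·a_k − m_k, d_{k+1} = (110 − m_{k+1}²)/d_k, a_{k+1} = ⌊(a₀ + m_{k+1})/d_{k+1}⌋ (starting m₀ = 0, d₀ = 1), with convergents p_k = a_k·p_{k-1} + p_{k-2}, q_k = a_k·q_{k-1} + q_{k-2} (p₋₁ = 1, q₋₁ = 0):
  k = 0: a₀ = 10; p₀/q₀ = 10/1; p₀² − 110·q₀² = 100 − 110 = -10.
  k = 1: m = 10, d = 10, a = ⌊(10 + 10)/10⌋ = 2; p/q = (2·10 + 1)/(2·1 + 0) = 21/2; p² − 110·q² = 441 − 440 = 1.
  The first convergent with p² − 110·q² = 1 gives the fundamental solution (x₁, y₁) = (21, 2).
Step 2: Apply the recurrence (x_{n+1}, y_{n+1}) = (x₁x_n + 110y₁y_n, x₁y_n + y₁x_n) repeatedly.
  From (x_1, y_1) = (21, 2): x_2 = 21·21 + 110·2·2 = 881; y_2 = 21·2 + 2·21 = 84.
  From (x_2, y_2) = (881, 84): x_3 = 21·881 + 110·2·84 = 36981; y_3 = 21·84 + 2·881 = 3526.
Step 3: Verify x_3² - 110·y_3² = 1367594361 - 1367594360 = 1 (should be 1). ✓

(x_1, y_1) = (21, 2); (x_3, y_3) = (36981, 3526).


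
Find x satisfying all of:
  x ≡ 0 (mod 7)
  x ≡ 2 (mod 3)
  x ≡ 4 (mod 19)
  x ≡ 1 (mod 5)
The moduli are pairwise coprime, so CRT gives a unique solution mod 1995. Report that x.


Product of moduli M = 7 · 3 · 19 · 5 = 1995.
Merge one congruence at a time:
  Start: x ≡ 0 (mod 7).
  Combine with x ≡ 2 (mod 3); new modulus lcm = 21.
    Write x = 0 + 7·t and substitute into x ≡ 2 (mod 3): 7·t ≡ 2 − 0 = 2 (mod 3).
    Reduce coefficients mod 3: 1·t ≡ 2 (mod 3).
    So t ≡ 2 (mod 3).
    Then x = 0 + 7·2 = 14, valid modulo lcm(7, 3) = 21: x ≡ 14 (mod 21).
  Combine with x ≡ 4 (mod 19); new modulus lcm = 399.
    Write x = 14 + 21·t and substitute into x ≡ 4 (mod 19): 21·t ≡ 4 − 14 = -10 (mod 19).
    Reduce coefficients mod 19: 2·t ≡ 9 (mod 19).
    The inverse of 2 mod 19 is 10 (since 2·10 = 20 = 1·19 + 1), so t ≡ 10·9 = 90 ≡ 14 (mod 19).
    Then x = 14 + 21·14 = 308, valid modulo lcm(21, 19) = 399: x ≡ 308 (mod 399).
  Combine with x ≡ 1 (mod 5); new modulus lcm = 1995.
    Write x = 308 + 399·t and substitute into x ≡ 1 (mod 5): 399·t ≡ 1 − 308 = -307 (mod 5).
    Reduce coefficients mod 5: 4·t ≡ 3 (mod 5).
    The inverse of 4 mod 5 is 4 (since 4·4 = 16 = 3·5 + 1), so t ≡ 4·3 = 12 ≡ 2 (mod 5).
    Then x = 308 + 399·2 = 1106, valid modulo lcm(399, 5) = 1995: x ≡ 1106 (mod 1995).
Verify against each original: 1106 mod 7 = 0, 1106 mod 3 = 2, 1106 mod 19 = 4, 1106 mod 5 = 1.

x ≡ 1106 (mod 1995).


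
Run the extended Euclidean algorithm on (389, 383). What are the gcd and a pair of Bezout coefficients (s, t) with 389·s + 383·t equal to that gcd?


Euclidean algorithm on (389, 383) — divide until remainder is 0:
  389 = 1 · 383 + 6
  383 = 63 · 6 + 5
  6 = 1 · 5 + 1
  5 = 5 · 1 + 0
gcd(389, 383) = 1.
Track Bezout coefficients alongside the remainders: start with r₀ = 389 = a·1 + b·0 (s = 1, t = 0) and r₁ = 383 = a·0 + b·1 (s = 0, t = 1); each new remainder r_{k+1} = r_{k-1} − q_k·r_k inherits s_{k+1} = s_{k-1} − q_k·s_k, t_{k+1} = t_{k-1} − q_k·t_k, so r_k = a·s_k + b·t_k at every step:
  q = 1: r = 6, s = 1 − 1·0 = 1, t = 0 − 1·1 = -1  (check: 389·1 + 383·(-1) = 6)
  q = 63: r = 5, s = 0 − 63·1 = -63, t = 1 − 63·(-1) = 64  (check: 389·(-63) + 383·64 = 5)
  q = 1: r = 1, s = 1 − 1·(-63) = 64, t = -1 − 1·64 = -65  (check: 389·64 + 383·(-65) = 1)
The row with r = 1 (the gcd) gives the Bezout coefficients s = 64, t = -65.
Result: 389 · (64) + 383 · (-65) = 1.

gcd(389, 383) = 1; s = 64, t = -65 (check: 389·64 + 383·(-65) = 1).


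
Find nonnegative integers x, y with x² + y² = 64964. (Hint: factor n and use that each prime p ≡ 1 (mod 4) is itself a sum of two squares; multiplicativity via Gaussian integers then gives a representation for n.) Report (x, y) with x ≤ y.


Step 1: Factor n = 64964 = 2^2 · 109 · 149.
Step 2: Check the mod-4 condition on each prime factor: 2 = 2 (special); 109 ≡ 1 (mod 4), exponent 1; 149 ≡ 1 (mod 4), exponent 1.
All primes ≡ 3 (mod 4) appear to even exponent (or don't appear), so by the two-squares theorem n IS expressible as a sum of two squares.
Step 3: Build a representation. Group n = k² · m with k = 2 and m = 109 · 149 = 16241 (a product of primes ≡ 1 (mod 4)); a representation of m scales to one of n via (k·x)² + (k·y)² = k²(x² + y²). Each prime p ≡ 1 (mod 4) is itself a sum of two squares; find a² by testing p − a² for a perfect square:
  109: 109 − 1² = 108, 109 − 2² = 105, 109 − 3² = 100 = 10² ⇒ 109 = 3² + 10².
  149: 149 − 1² = 148, 149 − 2² = 145, 149 − 3² = 140, 149 − 4² = 133, 149 − 5² = 124, 149 − 6² = 113, 149 − 7² = 100 = 10² ⇒ 149 = 7² + 10².
  Combine using the Brahmagupta–Fibonacci identity (a² + b²)(c² + d²) = (ac − bd)² + (ad + bc)² = (ac + bd)² + (ad − bc)²:
  109 · 149 = 16241: from (3² + 10²)(7² + 10²), take (3·7 − 10·10, 3·10 + 10·7) = (21 − 100, 30 + 70) = (-79, 100); dropping signs (only squares matter) gives (79, 100); check 79² + 100² = 6241 + 10000 = 16241 ✓.
  Scale by k = 2: (2·79, 2·100) = (158, 200).
Step 4: Order so x ≤ y and verify: 158² + 200² = 24964 + 40000 = 64964 = n. ✓

n = 64964 = 158² + 200² (one valid representation with x ≤ y).


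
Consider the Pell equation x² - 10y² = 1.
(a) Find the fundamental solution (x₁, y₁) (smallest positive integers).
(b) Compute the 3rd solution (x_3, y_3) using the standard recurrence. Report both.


Step 1: Find the fundamental solution (x₁, y₁) of x² - 10y² = 1.
  Expand √10 as a continued fraction. a₀ = ⌊√10⌋ = 3; iterate m_{k+1} = d_k·a_k − m_k, d_{k+1} = (10 − m_{k+1}²)/d_k, a_{k+1} = ⌊(a₀ + m_{k+1})/d_{k+1}⌋ (starting m₀ = 0, d₀ = 1), with convergents p_k = a_k·p_{k-1} + p_{k-2}, q_k = a_k·q_{k-1} + q_{k-2} (p₋₁ = 1, q₋₁ = 0):
  k = 0: a₀ = 3; p₀/q₀ = 3/1; p₀² − 10·q₀² = 9 − 10 = -1.
  k = 1: m = 3, d = 1, a = ⌊(3 + 3)/1⌋ = 6; p/q = (6·3 + 1)/(6·1 + 0) = 19/6; p² − 10·q² = 361 − 360 = 1.
  The first convergent with p² − 10·q² = 1 gives the fundamental solution (x₁, y₁) = (19, 6).
Step 2: Apply the recurrence (x_{n+1}, y_{n+1}) = (x₁x_n + 10y₁y_n, x₁y_n + y₁x_n) repeatedly.
  From (x_1, y_1) = (19, 6): x_2 = 19·19 + 10·6·6 = 721; y_2 = 19·6 + 6·19 = 228.
  From (x_2, y_2) = (721, 228): x_3 = 19·721 + 10·6·228 = 27379; y_3 = 19·228 + 6·721 = 8658.
Step 3: Verify x_3² - 10·y_3² = 749609641 - 749609640 = 1 (should be 1). ✓

(x_1, y_1) = (19, 6); (x_3, y_3) = (27379, 8658).


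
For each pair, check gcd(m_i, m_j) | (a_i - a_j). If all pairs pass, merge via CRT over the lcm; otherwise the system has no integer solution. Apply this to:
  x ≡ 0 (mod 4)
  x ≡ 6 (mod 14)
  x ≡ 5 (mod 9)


Moduli 4, 14, 9 are not pairwise coprime, so CRT works modulo lcm(m_i) when all pairwise compatibility conditions hold.
Pairwise compatibility: gcd(m_i, m_j) must divide a_i - a_j for every pair.
Merge one congruence at a time:
  Start: x ≡ 0 (mod 4).
  Combine with x ≡ 6 (mod 14): gcd(4, 14) = 2; 6 - 0 = 6, which IS divisible by 2, so compatible.
    Write x = 0 + 4·t and substitute into x ≡ 6 (mod 14): 4·t ≡ 6 − 0 = 6 (mod 14).
    Divide the congruence (and modulus) by g = 2: 2·t ≡ 3 (mod 7).
    The inverse of 2 mod 7 is 4 (since 2·4 = 8 = 1·7 + 1), so t ≡ 4·3 = 12 ≡ 5 (mod 7).
    Then x = 0 + 4·5 = 20, valid modulo lcm(4, 14) = 28: x ≡ 20 (mod 28).
  Combine with x ≡ 5 (mod 9): gcd(28, 9) = 1; 5 - 20 = -15, which IS divisible by 1, so compatible.
    Write x = 20 + 28·t and substitute into x ≡ 5 (mod 9): 28·t ≡ 5 − 20 = -15 (mod 9).
    Reduce coefficients mod 9: 1·t ≡ 3 (mod 9).
    So t ≡ 3 (mod 9).
    Then x = 20 + 28·3 = 104, valid modulo lcm(28, 9) = 252: x ≡ 104 (mod 252).
Verify: 104 mod 4 = 0, 104 mod 14 = 6, 104 mod 9 = 5.

x ≡ 104 (mod 252).


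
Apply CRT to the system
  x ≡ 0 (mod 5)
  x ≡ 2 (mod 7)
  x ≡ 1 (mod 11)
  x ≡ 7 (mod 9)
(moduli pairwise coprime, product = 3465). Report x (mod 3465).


Product of moduli M = 5 · 7 · 11 · 9 = 3465.
Merge one congruence at a time:
  Start: x ≡ 0 (mod 5).
  Combine with x ≡ 2 (mod 7); new modulus lcm = 35.
    Write x = 0 + 5·t and substitute into x ≡ 2 (mod 7): 5·t ≡ 2 − 0 = 2 (mod 7).
    The inverse of 5 mod 7 is 3 (since 5·3 = 15 = 2·7 + 1), so t ≡ 3·2 = 6 ≡ 6 (mod 7).
    Then x = 0 + 5·6 = 30, valid modulo lcm(5, 7) = 35: x ≡ 30 (mod 35).
  Combine with x ≡ 1 (mod 11); new modulus lcm = 385.
    Write x = 30 + 35·t and substitute into x ≡ 1 (mod 11): 35·t ≡ 1 − 30 = -29 (mod 11).
    Reduce coefficients mod 11: 2·t ≡ 4 (mod 11).
    The inverse of 2 mod 11 is 6 (since 2·6 = 12 = 1·11 + 1), so t ≡ 6·4 = 24 ≡ 2 (mod 11).
    Then x = 30 + 35·2 = 100, valid modulo lcm(35, 11) = 385: x ≡ 100 (mod 385).
  Combine with x ≡ 7 (mod 9); new modulus lcm = 3465.
    Write x = 100 + 385·t and substitute into x ≡ 7 (mod 9): 385·t ≡ 7 − 100 = -93 (mod 9).
    Reduce coefficients mod 9: 7·t ≡ 6 (mod 9).
    The inverse of 7 mod 9 is 4 (since 7·4 = 28 = 3·9 + 1), so t ≡ 4·6 = 24 ≡ 6 (mod 9).
    Then x = 100 + 385·6 = 2410, valid modulo lcm(385, 9) = 3465: x ≡ 2410 (mod 3465).
Verify against each original: 2410 mod 5 = 0, 2410 mod 7 = 2, 2410 mod 11 = 1, 2410 mod 9 = 7.

x ≡ 2410 (mod 3465).
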